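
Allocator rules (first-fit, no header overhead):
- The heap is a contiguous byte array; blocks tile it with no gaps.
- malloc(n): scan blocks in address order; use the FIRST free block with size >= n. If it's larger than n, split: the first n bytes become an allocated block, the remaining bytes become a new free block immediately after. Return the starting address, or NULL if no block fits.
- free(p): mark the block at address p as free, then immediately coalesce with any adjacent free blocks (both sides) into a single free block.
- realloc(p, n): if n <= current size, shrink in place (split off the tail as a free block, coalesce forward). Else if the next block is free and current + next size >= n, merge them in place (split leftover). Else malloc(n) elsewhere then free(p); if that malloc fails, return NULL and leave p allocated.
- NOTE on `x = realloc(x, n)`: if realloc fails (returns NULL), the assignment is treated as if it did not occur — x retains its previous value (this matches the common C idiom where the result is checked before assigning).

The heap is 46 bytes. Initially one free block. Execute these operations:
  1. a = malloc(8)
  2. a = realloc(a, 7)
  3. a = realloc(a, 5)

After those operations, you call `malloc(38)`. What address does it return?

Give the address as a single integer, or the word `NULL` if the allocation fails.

Answer: 5

Derivation:
Op 1: a = malloc(8) -> a = 0; heap: [0-7 ALLOC][8-45 FREE]
Op 2: a = realloc(a, 7) -> a = 0; heap: [0-6 ALLOC][7-45 FREE]
Op 3: a = realloc(a, 5) -> a = 0; heap: [0-4 ALLOC][5-45 FREE]
malloc(38): first-fit scan over [0-4 ALLOC][5-45 FREE] -> 5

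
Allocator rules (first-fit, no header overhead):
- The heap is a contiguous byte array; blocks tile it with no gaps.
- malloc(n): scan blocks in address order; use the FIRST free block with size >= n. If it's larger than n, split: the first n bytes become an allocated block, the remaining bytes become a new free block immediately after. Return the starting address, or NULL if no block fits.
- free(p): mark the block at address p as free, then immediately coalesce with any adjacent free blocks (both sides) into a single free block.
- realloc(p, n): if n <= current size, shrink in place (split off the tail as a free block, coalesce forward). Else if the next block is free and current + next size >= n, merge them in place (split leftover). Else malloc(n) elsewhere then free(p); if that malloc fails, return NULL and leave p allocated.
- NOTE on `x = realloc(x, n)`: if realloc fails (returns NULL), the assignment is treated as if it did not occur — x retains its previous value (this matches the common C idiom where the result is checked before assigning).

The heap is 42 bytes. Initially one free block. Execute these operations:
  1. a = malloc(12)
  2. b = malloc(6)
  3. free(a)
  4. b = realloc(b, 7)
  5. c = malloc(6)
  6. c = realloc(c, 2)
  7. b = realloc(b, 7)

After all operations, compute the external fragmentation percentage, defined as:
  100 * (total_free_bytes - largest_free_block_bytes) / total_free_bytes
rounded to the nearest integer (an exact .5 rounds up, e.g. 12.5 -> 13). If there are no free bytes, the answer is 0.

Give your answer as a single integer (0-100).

Op 1: a = malloc(12) -> a = 0; heap: [0-11 ALLOC][12-41 FREE]
Op 2: b = malloc(6) -> b = 12; heap: [0-11 ALLOC][12-17 ALLOC][18-41 FREE]
Op 3: free(a) -> (freed a); heap: [0-11 FREE][12-17 ALLOC][18-41 FREE]
Op 4: b = realloc(b, 7) -> b = 12; heap: [0-11 FREE][12-18 ALLOC][19-41 FREE]
Op 5: c = malloc(6) -> c = 0; heap: [0-5 ALLOC][6-11 FREE][12-18 ALLOC][19-41 FREE]
Op 6: c = realloc(c, 2) -> c = 0; heap: [0-1 ALLOC][2-11 FREE][12-18 ALLOC][19-41 FREE]
Op 7: b = realloc(b, 7) -> b = 12; heap: [0-1 ALLOC][2-11 FREE][12-18 ALLOC][19-41 FREE]
Free blocks: [10 23] total_free=33 largest=23 -> 100*(33-23)/33 = 1000/33 ≈ 30.303 -> rounds to 30

Answer: 30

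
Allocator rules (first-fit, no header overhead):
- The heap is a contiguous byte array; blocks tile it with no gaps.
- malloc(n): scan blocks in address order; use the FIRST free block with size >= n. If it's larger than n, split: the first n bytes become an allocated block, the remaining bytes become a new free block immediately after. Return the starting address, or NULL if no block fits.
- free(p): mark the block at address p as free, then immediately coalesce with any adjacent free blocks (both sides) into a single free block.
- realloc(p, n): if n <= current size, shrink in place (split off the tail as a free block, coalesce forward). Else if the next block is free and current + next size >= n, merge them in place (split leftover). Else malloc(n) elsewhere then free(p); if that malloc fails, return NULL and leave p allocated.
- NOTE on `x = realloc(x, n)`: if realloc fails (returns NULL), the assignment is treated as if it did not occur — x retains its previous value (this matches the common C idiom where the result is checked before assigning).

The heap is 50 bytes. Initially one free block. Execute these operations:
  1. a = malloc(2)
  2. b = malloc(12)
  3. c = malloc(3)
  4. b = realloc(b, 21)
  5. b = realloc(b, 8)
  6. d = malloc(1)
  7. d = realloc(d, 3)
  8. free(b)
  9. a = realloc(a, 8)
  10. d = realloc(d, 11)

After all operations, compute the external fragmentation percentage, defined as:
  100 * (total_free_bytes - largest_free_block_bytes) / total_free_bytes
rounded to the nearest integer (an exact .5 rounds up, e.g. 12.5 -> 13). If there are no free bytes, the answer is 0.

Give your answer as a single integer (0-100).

Answer: 21

Derivation:
Op 1: a = malloc(2) -> a = 0; heap: [0-1 ALLOC][2-49 FREE]
Op 2: b = malloc(12) -> b = 2; heap: [0-1 ALLOC][2-13 ALLOC][14-49 FREE]
Op 3: c = malloc(3) -> c = 14; heap: [0-1 ALLOC][2-13 ALLOC][14-16 ALLOC][17-49 FREE]
Op 4: b = realloc(b, 21) -> b = 17; heap: [0-1 ALLOC][2-13 FREE][14-16 ALLOC][17-37 ALLOC][38-49 FREE]
Op 5: b = realloc(b, 8) -> b = 17; heap: [0-1 ALLOC][2-13 FREE][14-16 ALLOC][17-24 ALLOC][25-49 FREE]
Op 6: d = malloc(1) -> d = 2; heap: [0-1 ALLOC][2-2 ALLOC][3-13 FREE][14-16 ALLOC][17-24 ALLOC][25-49 FREE]
Op 7: d = realloc(d, 3) -> d = 2; heap: [0-1 ALLOC][2-4 ALLOC][5-13 FREE][14-16 ALLOC][17-24 ALLOC][25-49 FREE]
Op 8: free(b) -> (freed b); heap: [0-1 ALLOC][2-4 ALLOC][5-13 FREE][14-16 ALLOC][17-49 FREE]
Op 9: a = realloc(a, 8) -> a = 5; heap: [0-1 FREE][2-4 ALLOC][5-12 ALLOC][13-13 FREE][14-16 ALLOC][17-49 FREE]
Op 10: d = realloc(d, 11) -> d = 17; heap: [0-4 FREE][5-12 ALLOC][13-13 FREE][14-16 ALLOC][17-27 ALLOC][28-49 FREE]
Free blocks: [5 1 22] total_free=28 largest=22 -> 100*(28-22)/28 = 600/28 ≈ 21.429 -> rounds to 21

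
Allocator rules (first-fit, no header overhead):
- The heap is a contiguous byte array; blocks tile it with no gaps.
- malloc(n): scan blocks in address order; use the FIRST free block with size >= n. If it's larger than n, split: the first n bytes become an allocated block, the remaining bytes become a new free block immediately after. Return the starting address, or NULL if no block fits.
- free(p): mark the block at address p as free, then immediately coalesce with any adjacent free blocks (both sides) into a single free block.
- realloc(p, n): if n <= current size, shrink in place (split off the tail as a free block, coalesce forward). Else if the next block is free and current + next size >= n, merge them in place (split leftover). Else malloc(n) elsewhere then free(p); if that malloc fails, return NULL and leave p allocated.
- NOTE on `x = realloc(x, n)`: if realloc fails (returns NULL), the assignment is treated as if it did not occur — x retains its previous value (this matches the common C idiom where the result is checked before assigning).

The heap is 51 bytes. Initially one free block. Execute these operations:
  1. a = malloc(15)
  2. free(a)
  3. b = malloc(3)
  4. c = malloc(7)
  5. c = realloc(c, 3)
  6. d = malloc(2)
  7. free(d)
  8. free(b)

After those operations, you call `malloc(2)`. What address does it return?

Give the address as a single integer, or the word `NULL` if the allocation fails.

Op 1: a = malloc(15) -> a = 0; heap: [0-14 ALLOC][15-50 FREE]
Op 2: free(a) -> (freed a); heap: [0-50 FREE]
Op 3: b = malloc(3) -> b = 0; heap: [0-2 ALLOC][3-50 FREE]
Op 4: c = malloc(7) -> c = 3; heap: [0-2 ALLOC][3-9 ALLOC][10-50 FREE]
Op 5: c = realloc(c, 3) -> c = 3; heap: [0-2 ALLOC][3-5 ALLOC][6-50 FREE]
Op 6: d = malloc(2) -> d = 6; heap: [0-2 ALLOC][3-5 ALLOC][6-7 ALLOC][8-50 FREE]
Op 7: free(d) -> (freed d); heap: [0-2 ALLOC][3-5 ALLOC][6-50 FREE]
Op 8: free(b) -> (freed b); heap: [0-2 FREE][3-5 ALLOC][6-50 FREE]
malloc(2): first-fit scan over [0-2 FREE][3-5 ALLOC][6-50 FREE] -> 0

Answer: 0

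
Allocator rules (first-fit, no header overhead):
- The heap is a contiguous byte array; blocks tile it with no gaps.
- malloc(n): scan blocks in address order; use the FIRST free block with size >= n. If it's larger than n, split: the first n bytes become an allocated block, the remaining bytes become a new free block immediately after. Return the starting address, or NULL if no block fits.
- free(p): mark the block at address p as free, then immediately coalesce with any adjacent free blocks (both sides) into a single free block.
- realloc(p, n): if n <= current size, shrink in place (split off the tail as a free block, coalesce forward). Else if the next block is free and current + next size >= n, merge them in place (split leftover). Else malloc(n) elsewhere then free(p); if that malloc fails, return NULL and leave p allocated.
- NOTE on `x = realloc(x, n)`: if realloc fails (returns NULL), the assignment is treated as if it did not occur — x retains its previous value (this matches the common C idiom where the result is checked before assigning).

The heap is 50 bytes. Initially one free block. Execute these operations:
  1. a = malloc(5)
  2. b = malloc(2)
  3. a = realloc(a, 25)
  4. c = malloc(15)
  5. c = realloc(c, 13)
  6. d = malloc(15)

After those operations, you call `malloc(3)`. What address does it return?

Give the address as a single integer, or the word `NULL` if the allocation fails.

Answer: 0

Derivation:
Op 1: a = malloc(5) -> a = 0; heap: [0-4 ALLOC][5-49 FREE]
Op 2: b = malloc(2) -> b = 5; heap: [0-4 ALLOC][5-6 ALLOC][7-49 FREE]
Op 3: a = realloc(a, 25) -> a = 7; heap: [0-4 FREE][5-6 ALLOC][7-31 ALLOC][32-49 FREE]
Op 4: c = malloc(15) -> c = 32; heap: [0-4 FREE][5-6 ALLOC][7-31 ALLOC][32-46 ALLOC][47-49 FREE]
Op 5: c = realloc(c, 13) -> c = 32; heap: [0-4 FREE][5-6 ALLOC][7-31 ALLOC][32-44 ALLOC][45-49 FREE]
Op 6: d = malloc(15) -> d = NULL; heap: [0-4 FREE][5-6 ALLOC][7-31 ALLOC][32-44 ALLOC][45-49 FREE]
malloc(3): first-fit scan over [0-4 FREE][5-6 ALLOC][7-31 ALLOC][32-44 ALLOC][45-49 FREE] -> 0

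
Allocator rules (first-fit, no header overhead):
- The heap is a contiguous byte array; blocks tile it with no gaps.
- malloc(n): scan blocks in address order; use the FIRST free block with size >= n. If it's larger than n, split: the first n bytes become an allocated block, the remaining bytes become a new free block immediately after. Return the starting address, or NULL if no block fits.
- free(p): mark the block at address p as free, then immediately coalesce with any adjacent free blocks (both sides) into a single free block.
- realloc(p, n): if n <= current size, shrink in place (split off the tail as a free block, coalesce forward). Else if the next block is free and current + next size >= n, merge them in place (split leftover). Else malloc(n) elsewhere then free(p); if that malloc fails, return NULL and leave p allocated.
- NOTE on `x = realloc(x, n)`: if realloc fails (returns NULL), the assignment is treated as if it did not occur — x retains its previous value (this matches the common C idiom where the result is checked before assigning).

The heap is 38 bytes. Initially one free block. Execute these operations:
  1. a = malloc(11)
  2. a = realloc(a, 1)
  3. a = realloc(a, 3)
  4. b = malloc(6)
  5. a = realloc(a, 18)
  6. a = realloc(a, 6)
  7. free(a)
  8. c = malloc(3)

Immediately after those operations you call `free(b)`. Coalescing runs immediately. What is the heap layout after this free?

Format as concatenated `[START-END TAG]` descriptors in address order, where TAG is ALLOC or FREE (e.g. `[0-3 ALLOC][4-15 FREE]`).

Op 1: a = malloc(11) -> a = 0; heap: [0-10 ALLOC][11-37 FREE]
Op 2: a = realloc(a, 1) -> a = 0; heap: [0-0 ALLOC][1-37 FREE]
Op 3: a = realloc(a, 3) -> a = 0; heap: [0-2 ALLOC][3-37 FREE]
Op 4: b = malloc(6) -> b = 3; heap: [0-2 ALLOC][3-8 ALLOC][9-37 FREE]
Op 5: a = realloc(a, 18) -> a = 9; heap: [0-2 FREE][3-8 ALLOC][9-26 ALLOC][27-37 FREE]
Op 6: a = realloc(a, 6) -> a = 9; heap: [0-2 FREE][3-8 ALLOC][9-14 ALLOC][15-37 FREE]
Op 7: free(a) -> (freed a); heap: [0-2 FREE][3-8 ALLOC][9-37 FREE]
Op 8: c = malloc(3) -> c = 0; heap: [0-2 ALLOC][3-8 ALLOC][9-37 FREE]
free(b): b = 3 -> block [3-8 ALLOC]; mark free, coalesce with adjacent free neighbors -> [0-2 ALLOC][3-37 FREE]

Answer: [0-2 ALLOC][3-37 FREE]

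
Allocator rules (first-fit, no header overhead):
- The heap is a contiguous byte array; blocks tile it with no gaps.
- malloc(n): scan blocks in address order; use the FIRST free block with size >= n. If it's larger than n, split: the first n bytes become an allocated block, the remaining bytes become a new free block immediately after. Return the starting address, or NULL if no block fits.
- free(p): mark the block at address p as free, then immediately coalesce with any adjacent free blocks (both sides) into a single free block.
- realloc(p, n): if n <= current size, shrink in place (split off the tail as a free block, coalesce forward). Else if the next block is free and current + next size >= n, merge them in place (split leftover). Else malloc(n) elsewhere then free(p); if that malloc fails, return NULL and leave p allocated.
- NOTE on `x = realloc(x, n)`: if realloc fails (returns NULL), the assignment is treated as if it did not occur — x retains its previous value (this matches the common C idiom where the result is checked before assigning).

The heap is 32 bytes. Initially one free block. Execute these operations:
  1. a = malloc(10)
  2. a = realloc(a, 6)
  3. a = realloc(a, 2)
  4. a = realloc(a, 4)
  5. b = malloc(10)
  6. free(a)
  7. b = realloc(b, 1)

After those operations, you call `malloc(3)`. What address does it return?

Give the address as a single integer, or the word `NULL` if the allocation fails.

Op 1: a = malloc(10) -> a = 0; heap: [0-9 ALLOC][10-31 FREE]
Op 2: a = realloc(a, 6) -> a = 0; heap: [0-5 ALLOC][6-31 FREE]
Op 3: a = realloc(a, 2) -> a = 0; heap: [0-1 ALLOC][2-31 FREE]
Op 4: a = realloc(a, 4) -> a = 0; heap: [0-3 ALLOC][4-31 FREE]
Op 5: b = malloc(10) -> b = 4; heap: [0-3 ALLOC][4-13 ALLOC][14-31 FREE]
Op 6: free(a) -> (freed a); heap: [0-3 FREE][4-13 ALLOC][14-31 FREE]
Op 7: b = realloc(b, 1) -> b = 4; heap: [0-3 FREE][4-4 ALLOC][5-31 FREE]
malloc(3): first-fit scan over [0-3 FREE][4-4 ALLOC][5-31 FREE] -> 0

Answer: 0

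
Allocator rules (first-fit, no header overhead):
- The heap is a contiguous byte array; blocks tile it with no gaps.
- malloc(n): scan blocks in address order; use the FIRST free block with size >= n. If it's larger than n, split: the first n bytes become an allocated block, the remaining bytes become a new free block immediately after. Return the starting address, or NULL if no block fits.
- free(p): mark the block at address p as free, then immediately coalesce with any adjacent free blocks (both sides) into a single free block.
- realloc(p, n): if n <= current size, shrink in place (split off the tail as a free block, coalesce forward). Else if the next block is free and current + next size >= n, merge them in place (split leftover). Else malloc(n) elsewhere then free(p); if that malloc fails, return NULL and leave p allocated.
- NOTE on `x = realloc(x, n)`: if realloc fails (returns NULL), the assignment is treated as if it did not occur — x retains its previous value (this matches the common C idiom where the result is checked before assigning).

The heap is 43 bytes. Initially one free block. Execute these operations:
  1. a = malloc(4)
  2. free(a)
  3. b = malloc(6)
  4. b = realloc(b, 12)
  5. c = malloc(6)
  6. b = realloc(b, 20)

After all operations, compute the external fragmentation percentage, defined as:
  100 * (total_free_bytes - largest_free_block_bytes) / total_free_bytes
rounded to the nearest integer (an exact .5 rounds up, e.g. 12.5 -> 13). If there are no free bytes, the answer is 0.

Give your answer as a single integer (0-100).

Answer: 29

Derivation:
Op 1: a = malloc(4) -> a = 0; heap: [0-3 ALLOC][4-42 FREE]
Op 2: free(a) -> (freed a); heap: [0-42 FREE]
Op 3: b = malloc(6) -> b = 0; heap: [0-5 ALLOC][6-42 FREE]
Op 4: b = realloc(b, 12) -> b = 0; heap: [0-11 ALLOC][12-42 FREE]
Op 5: c = malloc(6) -> c = 12; heap: [0-11 ALLOC][12-17 ALLOC][18-42 FREE]
Op 6: b = realloc(b, 20) -> b = 18; heap: [0-11 FREE][12-17 ALLOC][18-37 ALLOC][38-42 FREE]
Free blocks: [12 5] total_free=17 largest=12 -> 100*(17-12)/17 = 500/17 ≈ 29.412 -> rounds to 29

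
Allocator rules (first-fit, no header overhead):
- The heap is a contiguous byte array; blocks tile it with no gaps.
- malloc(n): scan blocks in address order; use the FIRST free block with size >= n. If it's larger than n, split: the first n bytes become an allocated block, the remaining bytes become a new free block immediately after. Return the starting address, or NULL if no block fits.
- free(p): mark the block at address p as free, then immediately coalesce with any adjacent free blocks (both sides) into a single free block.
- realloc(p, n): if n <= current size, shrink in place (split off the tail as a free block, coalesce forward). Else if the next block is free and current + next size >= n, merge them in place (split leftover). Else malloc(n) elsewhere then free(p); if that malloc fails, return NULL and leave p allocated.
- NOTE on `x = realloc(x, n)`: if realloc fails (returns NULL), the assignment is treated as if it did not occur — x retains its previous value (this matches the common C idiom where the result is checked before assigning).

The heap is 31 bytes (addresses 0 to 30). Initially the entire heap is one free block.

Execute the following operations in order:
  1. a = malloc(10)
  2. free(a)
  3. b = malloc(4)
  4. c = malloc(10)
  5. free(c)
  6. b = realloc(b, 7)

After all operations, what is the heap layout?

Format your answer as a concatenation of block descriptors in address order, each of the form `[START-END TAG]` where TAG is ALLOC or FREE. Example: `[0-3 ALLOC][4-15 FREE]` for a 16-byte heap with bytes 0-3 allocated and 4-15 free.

Op 1: a = malloc(10) -> a = 0; heap: [0-9 ALLOC][10-30 FREE]
Op 2: free(a) -> (freed a); heap: [0-30 FREE]
Op 3: b = malloc(4) -> b = 0; heap: [0-3 ALLOC][4-30 FREE]
Op 4: c = malloc(10) -> c = 4; heap: [0-3 ALLOC][4-13 ALLOC][14-30 FREE]
Op 5: free(c) -> (freed c); heap: [0-3 ALLOC][4-30 FREE]
Op 6: b = realloc(b, 7) -> b = 0; heap: [0-6 ALLOC][7-30 FREE]

Answer: [0-6 ALLOC][7-30 FREE]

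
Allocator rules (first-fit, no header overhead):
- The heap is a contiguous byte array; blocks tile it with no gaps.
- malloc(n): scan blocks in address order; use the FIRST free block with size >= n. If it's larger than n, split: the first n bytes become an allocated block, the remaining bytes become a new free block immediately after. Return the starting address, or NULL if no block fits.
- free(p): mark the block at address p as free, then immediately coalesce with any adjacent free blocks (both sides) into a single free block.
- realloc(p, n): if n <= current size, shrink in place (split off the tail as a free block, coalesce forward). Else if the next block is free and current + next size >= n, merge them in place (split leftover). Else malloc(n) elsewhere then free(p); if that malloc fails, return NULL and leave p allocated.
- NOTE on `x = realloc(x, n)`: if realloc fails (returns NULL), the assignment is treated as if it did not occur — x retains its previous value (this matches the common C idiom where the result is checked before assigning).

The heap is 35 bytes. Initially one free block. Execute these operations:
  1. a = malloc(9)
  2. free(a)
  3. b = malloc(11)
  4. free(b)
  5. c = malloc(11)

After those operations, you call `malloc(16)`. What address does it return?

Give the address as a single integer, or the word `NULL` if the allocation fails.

Answer: 11

Derivation:
Op 1: a = malloc(9) -> a = 0; heap: [0-8 ALLOC][9-34 FREE]
Op 2: free(a) -> (freed a); heap: [0-34 FREE]
Op 3: b = malloc(11) -> b = 0; heap: [0-10 ALLOC][11-34 FREE]
Op 4: free(b) -> (freed b); heap: [0-34 FREE]
Op 5: c = malloc(11) -> c = 0; heap: [0-10 ALLOC][11-34 FREE]
malloc(16): first-fit scan over [0-10 ALLOC][11-34 FREE] -> 11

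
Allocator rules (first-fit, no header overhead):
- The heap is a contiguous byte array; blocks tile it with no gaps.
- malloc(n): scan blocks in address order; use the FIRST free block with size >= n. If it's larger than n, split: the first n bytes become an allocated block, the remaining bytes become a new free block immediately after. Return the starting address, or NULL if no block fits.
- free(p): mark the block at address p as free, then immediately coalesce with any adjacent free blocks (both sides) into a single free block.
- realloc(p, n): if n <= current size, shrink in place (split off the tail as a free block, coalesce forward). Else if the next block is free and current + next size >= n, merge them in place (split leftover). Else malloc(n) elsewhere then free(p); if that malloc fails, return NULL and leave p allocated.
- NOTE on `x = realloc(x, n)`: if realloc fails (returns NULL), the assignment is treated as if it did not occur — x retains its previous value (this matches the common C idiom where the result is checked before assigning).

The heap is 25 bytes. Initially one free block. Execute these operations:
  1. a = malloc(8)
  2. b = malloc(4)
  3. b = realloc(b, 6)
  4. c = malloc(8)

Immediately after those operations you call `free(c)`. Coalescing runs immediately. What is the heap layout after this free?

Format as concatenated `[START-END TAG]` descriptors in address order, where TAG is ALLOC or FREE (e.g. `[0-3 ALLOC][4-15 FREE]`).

Answer: [0-7 ALLOC][8-13 ALLOC][14-24 FREE]

Derivation:
Op 1: a = malloc(8) -> a = 0; heap: [0-7 ALLOC][8-24 FREE]
Op 2: b = malloc(4) -> b = 8; heap: [0-7 ALLOC][8-11 ALLOC][12-24 FREE]
Op 3: b = realloc(b, 6) -> b = 8; heap: [0-7 ALLOC][8-13 ALLOC][14-24 FREE]
Op 4: c = malloc(8) -> c = 14; heap: [0-7 ALLOC][8-13 ALLOC][14-21 ALLOC][22-24 FREE]
free(c): c = 14 -> block [14-21 ALLOC]; mark free, coalesce with adjacent free neighbors -> [0-7 ALLOC][8-13 ALLOC][14-24 FREE]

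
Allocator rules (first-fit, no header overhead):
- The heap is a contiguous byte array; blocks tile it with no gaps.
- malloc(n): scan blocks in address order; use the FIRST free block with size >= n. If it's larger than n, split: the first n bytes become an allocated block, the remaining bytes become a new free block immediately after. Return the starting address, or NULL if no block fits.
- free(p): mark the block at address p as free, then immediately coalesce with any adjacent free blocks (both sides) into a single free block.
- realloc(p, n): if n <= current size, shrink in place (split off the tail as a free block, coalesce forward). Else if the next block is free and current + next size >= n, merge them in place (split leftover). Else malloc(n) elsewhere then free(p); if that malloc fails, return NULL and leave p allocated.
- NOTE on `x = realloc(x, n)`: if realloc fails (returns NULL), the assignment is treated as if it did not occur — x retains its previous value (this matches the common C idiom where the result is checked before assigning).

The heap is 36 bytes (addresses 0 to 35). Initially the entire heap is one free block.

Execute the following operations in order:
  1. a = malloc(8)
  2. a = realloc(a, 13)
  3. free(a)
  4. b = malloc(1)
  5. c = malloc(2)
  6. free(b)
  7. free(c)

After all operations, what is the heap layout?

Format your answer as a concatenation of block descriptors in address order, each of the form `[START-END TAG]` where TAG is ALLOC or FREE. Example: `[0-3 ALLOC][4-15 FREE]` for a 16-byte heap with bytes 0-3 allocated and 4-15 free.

Op 1: a = malloc(8) -> a = 0; heap: [0-7 ALLOC][8-35 FREE]
Op 2: a = realloc(a, 13) -> a = 0; heap: [0-12 ALLOC][13-35 FREE]
Op 3: free(a) -> (freed a); heap: [0-35 FREE]
Op 4: b = malloc(1) -> b = 0; heap: [0-0 ALLOC][1-35 FREE]
Op 5: c = malloc(2) -> c = 1; heap: [0-0 ALLOC][1-2 ALLOC][3-35 FREE]
Op 6: free(b) -> (freed b); heap: [0-0 FREE][1-2 ALLOC][3-35 FREE]
Op 7: free(c) -> (freed c); heap: [0-35 FREE]

Answer: [0-35 FREE]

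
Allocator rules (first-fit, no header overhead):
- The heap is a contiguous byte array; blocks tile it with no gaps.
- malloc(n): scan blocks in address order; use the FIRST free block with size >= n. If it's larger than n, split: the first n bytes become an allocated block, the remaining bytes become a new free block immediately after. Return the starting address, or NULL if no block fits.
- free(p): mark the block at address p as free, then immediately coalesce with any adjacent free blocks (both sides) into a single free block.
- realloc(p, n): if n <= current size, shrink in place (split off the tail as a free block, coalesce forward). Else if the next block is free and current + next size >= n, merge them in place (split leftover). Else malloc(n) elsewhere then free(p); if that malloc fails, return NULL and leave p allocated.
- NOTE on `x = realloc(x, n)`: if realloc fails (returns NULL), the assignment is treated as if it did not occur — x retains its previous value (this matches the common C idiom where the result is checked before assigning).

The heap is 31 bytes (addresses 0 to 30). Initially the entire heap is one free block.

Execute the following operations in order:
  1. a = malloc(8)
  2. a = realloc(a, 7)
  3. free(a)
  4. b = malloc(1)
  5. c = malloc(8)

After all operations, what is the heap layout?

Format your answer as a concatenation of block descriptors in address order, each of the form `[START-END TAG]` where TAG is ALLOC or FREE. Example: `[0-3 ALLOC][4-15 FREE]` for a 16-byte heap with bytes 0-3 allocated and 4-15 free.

Answer: [0-0 ALLOC][1-8 ALLOC][9-30 FREE]

Derivation:
Op 1: a = malloc(8) -> a = 0; heap: [0-7 ALLOC][8-30 FREE]
Op 2: a = realloc(a, 7) -> a = 0; heap: [0-6 ALLOC][7-30 FREE]
Op 3: free(a) -> (freed a); heap: [0-30 FREE]
Op 4: b = malloc(1) -> b = 0; heap: [0-0 ALLOC][1-30 FREE]
Op 5: c = malloc(8) -> c = 1; heap: [0-0 ALLOC][1-8 ALLOC][9-30 FREE]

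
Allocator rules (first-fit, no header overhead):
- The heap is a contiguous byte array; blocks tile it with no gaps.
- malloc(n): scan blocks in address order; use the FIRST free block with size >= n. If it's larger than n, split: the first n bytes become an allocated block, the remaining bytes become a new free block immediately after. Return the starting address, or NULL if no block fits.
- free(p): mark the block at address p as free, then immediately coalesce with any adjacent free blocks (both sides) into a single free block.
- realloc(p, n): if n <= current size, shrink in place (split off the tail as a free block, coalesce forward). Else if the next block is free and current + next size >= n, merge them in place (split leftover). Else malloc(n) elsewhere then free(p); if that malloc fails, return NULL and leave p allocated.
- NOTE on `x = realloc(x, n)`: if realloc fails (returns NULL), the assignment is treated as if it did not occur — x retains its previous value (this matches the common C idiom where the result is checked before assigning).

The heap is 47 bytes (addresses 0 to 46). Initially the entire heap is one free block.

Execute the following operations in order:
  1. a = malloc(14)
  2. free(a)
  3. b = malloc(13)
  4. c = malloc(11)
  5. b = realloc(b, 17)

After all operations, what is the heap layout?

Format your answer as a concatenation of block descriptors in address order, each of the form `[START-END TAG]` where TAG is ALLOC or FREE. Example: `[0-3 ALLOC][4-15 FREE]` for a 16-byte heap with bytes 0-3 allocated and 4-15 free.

Op 1: a = malloc(14) -> a = 0; heap: [0-13 ALLOC][14-46 FREE]
Op 2: free(a) -> (freed a); heap: [0-46 FREE]
Op 3: b = malloc(13) -> b = 0; heap: [0-12 ALLOC][13-46 FREE]
Op 4: c = malloc(11) -> c = 13; heap: [0-12 ALLOC][13-23 ALLOC][24-46 FREE]
Op 5: b = realloc(b, 17) -> b = 24; heap: [0-12 FREE][13-23 ALLOC][24-40 ALLOC][41-46 FREE]

Answer: [0-12 FREE][13-23 ALLOC][24-40 ALLOC][41-46 FREE]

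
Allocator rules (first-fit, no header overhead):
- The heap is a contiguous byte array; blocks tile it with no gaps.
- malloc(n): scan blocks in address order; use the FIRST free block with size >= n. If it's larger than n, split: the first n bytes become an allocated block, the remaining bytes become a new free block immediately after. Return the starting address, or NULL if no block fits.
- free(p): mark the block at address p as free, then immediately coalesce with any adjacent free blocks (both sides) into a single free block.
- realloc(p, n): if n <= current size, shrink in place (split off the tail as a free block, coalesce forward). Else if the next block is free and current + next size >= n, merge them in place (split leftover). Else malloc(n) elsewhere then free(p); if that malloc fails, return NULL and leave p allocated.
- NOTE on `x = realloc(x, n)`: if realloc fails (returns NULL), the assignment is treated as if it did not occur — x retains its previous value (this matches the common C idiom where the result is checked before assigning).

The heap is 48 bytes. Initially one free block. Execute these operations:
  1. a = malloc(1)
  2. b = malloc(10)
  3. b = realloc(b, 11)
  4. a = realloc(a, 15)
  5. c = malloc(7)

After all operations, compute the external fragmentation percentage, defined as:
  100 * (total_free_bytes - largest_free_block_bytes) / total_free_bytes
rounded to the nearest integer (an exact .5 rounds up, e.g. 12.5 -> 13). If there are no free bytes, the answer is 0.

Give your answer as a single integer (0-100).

Op 1: a = malloc(1) -> a = 0; heap: [0-0 ALLOC][1-47 FREE]
Op 2: b = malloc(10) -> b = 1; heap: [0-0 ALLOC][1-10 ALLOC][11-47 FREE]
Op 3: b = realloc(b, 11) -> b = 1; heap: [0-0 ALLOC][1-11 ALLOC][12-47 FREE]
Op 4: a = realloc(a, 15) -> a = 12; heap: [0-0 FREE][1-11 ALLOC][12-26 ALLOC][27-47 FREE]
Op 5: c = malloc(7) -> c = 27; heap: [0-0 FREE][1-11 ALLOC][12-26 ALLOC][27-33 ALLOC][34-47 FREE]
Free blocks: [1 14] total_free=15 largest=14 -> 100*(15-14)/15 = 100/15 ≈ 6.667 -> rounds to 7

Answer: 7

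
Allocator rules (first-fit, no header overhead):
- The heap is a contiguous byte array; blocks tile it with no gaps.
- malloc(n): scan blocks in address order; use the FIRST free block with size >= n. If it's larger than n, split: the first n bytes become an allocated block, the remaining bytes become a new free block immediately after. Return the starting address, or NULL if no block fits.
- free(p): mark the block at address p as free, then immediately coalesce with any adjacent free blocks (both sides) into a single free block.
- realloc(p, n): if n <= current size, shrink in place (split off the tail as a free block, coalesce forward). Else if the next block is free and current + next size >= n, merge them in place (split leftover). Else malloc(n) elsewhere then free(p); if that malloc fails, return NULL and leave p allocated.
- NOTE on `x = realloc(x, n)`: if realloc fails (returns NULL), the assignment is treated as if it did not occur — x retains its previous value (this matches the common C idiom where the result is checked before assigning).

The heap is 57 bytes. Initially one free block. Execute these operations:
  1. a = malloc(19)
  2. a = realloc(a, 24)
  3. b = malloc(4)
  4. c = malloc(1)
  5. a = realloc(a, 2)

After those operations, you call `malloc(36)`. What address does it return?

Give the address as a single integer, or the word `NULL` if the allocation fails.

Answer: NULL

Derivation:
Op 1: a = malloc(19) -> a = 0; heap: [0-18 ALLOC][19-56 FREE]
Op 2: a = realloc(a, 24) -> a = 0; heap: [0-23 ALLOC][24-56 FREE]
Op 3: b = malloc(4) -> b = 24; heap: [0-23 ALLOC][24-27 ALLOC][28-56 FREE]
Op 4: c = malloc(1) -> c = 28; heap: [0-23 ALLOC][24-27 ALLOC][28-28 ALLOC][29-56 FREE]
Op 5: a = realloc(a, 2) -> a = 0; heap: [0-1 ALLOC][2-23 FREE][24-27 ALLOC][28-28 ALLOC][29-56 FREE]
malloc(36): first-fit scan over [0-1 ALLOC][2-23 FREE][24-27 ALLOC][28-28 ALLOC][29-56 FREE] -> NULL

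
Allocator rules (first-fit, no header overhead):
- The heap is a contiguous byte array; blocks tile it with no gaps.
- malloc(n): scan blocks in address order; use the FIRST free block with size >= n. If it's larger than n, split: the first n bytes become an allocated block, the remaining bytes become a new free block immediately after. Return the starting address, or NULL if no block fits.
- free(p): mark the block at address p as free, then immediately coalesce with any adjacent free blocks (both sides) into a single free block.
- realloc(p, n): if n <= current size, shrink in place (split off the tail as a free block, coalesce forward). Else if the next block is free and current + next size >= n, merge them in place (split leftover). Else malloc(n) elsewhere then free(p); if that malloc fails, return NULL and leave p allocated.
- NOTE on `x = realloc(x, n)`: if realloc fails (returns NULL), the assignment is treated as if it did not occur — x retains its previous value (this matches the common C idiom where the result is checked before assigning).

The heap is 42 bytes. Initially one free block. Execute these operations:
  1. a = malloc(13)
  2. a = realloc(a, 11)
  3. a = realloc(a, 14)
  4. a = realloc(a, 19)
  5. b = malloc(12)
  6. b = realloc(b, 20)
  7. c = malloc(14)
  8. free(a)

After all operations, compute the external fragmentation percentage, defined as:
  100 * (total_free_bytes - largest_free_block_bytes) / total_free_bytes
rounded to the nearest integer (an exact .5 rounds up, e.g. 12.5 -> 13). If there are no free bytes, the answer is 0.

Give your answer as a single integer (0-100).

Op 1: a = malloc(13) -> a = 0; heap: [0-12 ALLOC][13-41 FREE]
Op 2: a = realloc(a, 11) -> a = 0; heap: [0-10 ALLOC][11-41 FREE]
Op 3: a = realloc(a, 14) -> a = 0; heap: [0-13 ALLOC][14-41 FREE]
Op 4: a = realloc(a, 19) -> a = 0; heap: [0-18 ALLOC][19-41 FREE]
Op 5: b = malloc(12) -> b = 19; heap: [0-18 ALLOC][19-30 ALLOC][31-41 FREE]
Op 6: b = realloc(b, 20) -> b = 19; heap: [0-18 ALLOC][19-38 ALLOC][39-41 FREE]
Op 7: c = malloc(14) -> c = NULL; heap: [0-18 ALLOC][19-38 ALLOC][39-41 FREE]
Op 8: free(a) -> (freed a); heap: [0-18 FREE][19-38 ALLOC][39-41 FREE]
Free blocks: [19 3] total_free=22 largest=19 -> 100*(22-19)/22 = 300/22 ≈ 13.636 -> rounds to 14

Answer: 14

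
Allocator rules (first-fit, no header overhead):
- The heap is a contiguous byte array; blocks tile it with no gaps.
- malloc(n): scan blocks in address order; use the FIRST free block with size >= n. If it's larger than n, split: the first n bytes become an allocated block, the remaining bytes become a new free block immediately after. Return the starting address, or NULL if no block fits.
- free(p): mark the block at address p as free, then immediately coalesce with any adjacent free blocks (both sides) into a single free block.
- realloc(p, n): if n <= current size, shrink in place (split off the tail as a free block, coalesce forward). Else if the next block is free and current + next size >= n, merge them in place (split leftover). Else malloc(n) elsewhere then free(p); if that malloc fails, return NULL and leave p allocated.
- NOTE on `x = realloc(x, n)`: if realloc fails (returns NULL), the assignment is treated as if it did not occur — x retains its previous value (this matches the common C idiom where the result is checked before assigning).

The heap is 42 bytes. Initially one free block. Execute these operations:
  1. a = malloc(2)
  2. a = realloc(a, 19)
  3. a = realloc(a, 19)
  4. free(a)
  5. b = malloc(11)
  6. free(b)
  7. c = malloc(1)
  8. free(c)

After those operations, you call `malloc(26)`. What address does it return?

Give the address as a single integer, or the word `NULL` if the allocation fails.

Answer: 0

Derivation:
Op 1: a = malloc(2) -> a = 0; heap: [0-1 ALLOC][2-41 FREE]
Op 2: a = realloc(a, 19) -> a = 0; heap: [0-18 ALLOC][19-41 FREE]
Op 3: a = realloc(a, 19) -> a = 0; heap: [0-18 ALLOC][19-41 FREE]
Op 4: free(a) -> (freed a); heap: [0-41 FREE]
Op 5: b = malloc(11) -> b = 0; heap: [0-10 ALLOC][11-41 FREE]
Op 6: free(b) -> (freed b); heap: [0-41 FREE]
Op 7: c = malloc(1) -> c = 0; heap: [0-0 ALLOC][1-41 FREE]
Op 8: free(c) -> (freed c); heap: [0-41 FREE]
malloc(26): first-fit scan over [0-41 FREE] -> 0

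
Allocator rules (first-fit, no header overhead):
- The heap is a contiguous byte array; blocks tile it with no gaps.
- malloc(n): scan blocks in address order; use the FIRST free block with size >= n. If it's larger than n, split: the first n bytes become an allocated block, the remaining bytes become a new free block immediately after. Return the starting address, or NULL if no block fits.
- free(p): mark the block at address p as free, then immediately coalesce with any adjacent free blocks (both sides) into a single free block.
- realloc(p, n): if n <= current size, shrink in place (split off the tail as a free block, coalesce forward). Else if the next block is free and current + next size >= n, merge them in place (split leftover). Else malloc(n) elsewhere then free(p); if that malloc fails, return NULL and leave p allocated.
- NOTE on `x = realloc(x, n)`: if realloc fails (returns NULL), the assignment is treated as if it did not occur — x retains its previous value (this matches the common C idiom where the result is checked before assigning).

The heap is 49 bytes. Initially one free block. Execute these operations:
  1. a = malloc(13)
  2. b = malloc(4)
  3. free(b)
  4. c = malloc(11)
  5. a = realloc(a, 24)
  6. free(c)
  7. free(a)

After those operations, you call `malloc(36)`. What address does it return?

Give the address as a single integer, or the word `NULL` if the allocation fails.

Answer: 0

Derivation:
Op 1: a = malloc(13) -> a = 0; heap: [0-12 ALLOC][13-48 FREE]
Op 2: b = malloc(4) -> b = 13; heap: [0-12 ALLOC][13-16 ALLOC][17-48 FREE]
Op 3: free(b) -> (freed b); heap: [0-12 ALLOC][13-48 FREE]
Op 4: c = malloc(11) -> c = 13; heap: [0-12 ALLOC][13-23 ALLOC][24-48 FREE]
Op 5: a = realloc(a, 24) -> a = 24; heap: [0-12 FREE][13-23 ALLOC][24-47 ALLOC][48-48 FREE]
Op 6: free(c) -> (freed c); heap: [0-23 FREE][24-47 ALLOC][48-48 FREE]
Op 7: free(a) -> (freed a); heap: [0-48 FREE]
malloc(36): first-fit scan over [0-48 FREE] -> 0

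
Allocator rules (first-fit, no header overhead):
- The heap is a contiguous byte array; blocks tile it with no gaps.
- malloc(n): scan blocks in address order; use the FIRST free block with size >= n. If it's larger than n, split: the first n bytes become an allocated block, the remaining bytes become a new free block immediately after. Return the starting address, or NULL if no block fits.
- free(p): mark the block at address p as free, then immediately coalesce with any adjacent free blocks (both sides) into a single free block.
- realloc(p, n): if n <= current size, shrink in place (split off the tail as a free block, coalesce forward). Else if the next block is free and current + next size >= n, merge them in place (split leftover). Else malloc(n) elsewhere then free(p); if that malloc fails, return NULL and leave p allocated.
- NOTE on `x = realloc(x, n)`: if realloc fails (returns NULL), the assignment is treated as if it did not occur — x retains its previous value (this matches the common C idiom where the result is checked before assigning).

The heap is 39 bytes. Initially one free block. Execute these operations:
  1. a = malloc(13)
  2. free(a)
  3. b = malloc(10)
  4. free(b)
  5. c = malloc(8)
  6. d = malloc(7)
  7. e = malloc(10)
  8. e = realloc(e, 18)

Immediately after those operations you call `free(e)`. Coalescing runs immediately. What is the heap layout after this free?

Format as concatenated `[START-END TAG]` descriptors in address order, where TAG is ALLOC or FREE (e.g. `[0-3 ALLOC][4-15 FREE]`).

Answer: [0-7 ALLOC][8-14 ALLOC][15-38 FREE]

Derivation:
Op 1: a = malloc(13) -> a = 0; heap: [0-12 ALLOC][13-38 FREE]
Op 2: free(a) -> (freed a); heap: [0-38 FREE]
Op 3: b = malloc(10) -> b = 0; heap: [0-9 ALLOC][10-38 FREE]
Op 4: free(b) -> (freed b); heap: [0-38 FREE]
Op 5: c = malloc(8) -> c = 0; heap: [0-7 ALLOC][8-38 FREE]
Op 6: d = malloc(7) -> d = 8; heap: [0-7 ALLOC][8-14 ALLOC][15-38 FREE]
Op 7: e = malloc(10) -> e = 15; heap: [0-7 ALLOC][8-14 ALLOC][15-24 ALLOC][25-38 FREE]
Op 8: e = realloc(e, 18) -> e = 15; heap: [0-7 ALLOC][8-14 ALLOC][15-32 ALLOC][33-38 FREE]
free(e): e = 15 -> block [15-32 ALLOC]; mark free, coalesce with adjacent free neighbors -> [0-7 ALLOC][8-14 ALLOC][15-38 FREE]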